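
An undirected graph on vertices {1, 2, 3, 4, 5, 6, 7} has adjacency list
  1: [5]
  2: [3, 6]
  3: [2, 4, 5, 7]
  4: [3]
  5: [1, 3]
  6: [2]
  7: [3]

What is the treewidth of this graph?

A width-1 tree decomposition is:
Bags: B1 = {3, 5}  B2 = {3, 7}  B3 = {2, 3}  B4 = {2, 6}  B5 = {1, 5}  B6 = {3, 4}
Tree: B1–B2, B1–B3, B3–B4, B1–B5, B2–B6
The largest bag has 2 vertices, giving width 1; this decomposition certifies tw(G) ≤ 1. Any graph with an edge has treewidth ≥ 1, and G has the edge 3–5. Therefore the treewidth is 1.

1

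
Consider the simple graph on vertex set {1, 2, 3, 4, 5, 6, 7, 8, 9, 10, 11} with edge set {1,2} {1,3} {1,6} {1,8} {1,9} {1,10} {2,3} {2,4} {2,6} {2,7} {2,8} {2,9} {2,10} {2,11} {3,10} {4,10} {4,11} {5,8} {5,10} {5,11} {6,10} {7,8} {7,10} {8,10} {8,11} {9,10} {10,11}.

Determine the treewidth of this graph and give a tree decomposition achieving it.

Treewidth 3.
Bags: B1 = {1, 2, 8, 10}  B2 = {2, 8, 10, 11}  B3 = {2, 4, 10, 11}  B4 = {1, 2, 3, 10}  B5 = {1, 2, 6, 10}  B6 = {2, 7, 8, 10}  B7 = {5, 8, 10, 11}  B8 = {1, 2, 9, 10}
Tree: B1–B2, B2–B3, B1–B4, B1–B5, B2–B6, B2–B7, B4–B8

Each bag holds 4 vertices, so the decomposition has width 3, which upper-bounds the treewidth. For the lower bound, the 4 vertices {1, 2, 8, 10} are pairwise adjacent, and any tree decomposition puts a clique entirely inside one bag — forcing width ≥ 3. Hence tw(G) = 3 exactly.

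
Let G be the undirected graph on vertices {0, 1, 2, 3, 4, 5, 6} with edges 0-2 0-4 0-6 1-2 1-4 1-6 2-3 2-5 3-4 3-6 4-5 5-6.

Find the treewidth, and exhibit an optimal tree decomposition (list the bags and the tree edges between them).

The largest bag has 4 vertices, giving width 3; this decomposition certifies tw(G) ≤ 3. For the lower bound: the 4 vertex sets {1,6}, {0,4}, {2}, {3} are disjoint, each induces a connected subgraph, and every pair is joined by at least one edge of G. Contracting each set to a single vertex therefore yields K_{4} as a minor, and since treewidth is minor-monotone, tw(G) ≥ tw(K_{4}) = 3. Combining the bounds, tw(G) = 3.

Treewidth 3.
Bags: B1 = {1, 2, 4, 6}  B2 = {0, 2, 4, 6}  B3 = {2, 3, 4, 6}  B4 = {2, 4, 5, 6}
Tree: B1–B2, B2–B3, B3–B4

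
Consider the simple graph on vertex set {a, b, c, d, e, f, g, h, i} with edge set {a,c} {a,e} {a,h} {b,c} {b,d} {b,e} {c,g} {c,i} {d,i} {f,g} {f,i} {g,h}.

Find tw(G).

3

A width-3 tree decomposition is:
Bags: B1 = {a, f, g, h}  B2 = {a, c, f, g}  B3 = {a, c, f, i}  B4 = {a, c, e, i}  B5 = {b, c, e, i}  B6 = {b, d, e, i}
Tree: B1–B2, B2–B3, B3–B4, B4–B5, B5–B6
The largest bag has 4 vertices, giving width 3; this decomposition certifies tw(G) ≤ 3. For the lower bound: the 4 vertex sets {f,g,h}, {a}, {c}, {b,d,e,i} are disjoint, each induces a connected subgraph, and every pair is joined by at least one edge of G. Contracting each set to a single vertex therefore yields K_{4} as a minor, and since treewidth is minor-monotone, tw(G) ≥ tw(K_{4}) = 3. Therefore the treewidth is 3.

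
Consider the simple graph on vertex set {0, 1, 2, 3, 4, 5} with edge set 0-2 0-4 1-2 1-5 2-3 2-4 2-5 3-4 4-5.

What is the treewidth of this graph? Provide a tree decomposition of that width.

Each bag holds 3 vertices, so the decomposition has width 2, which upper-bounds the treewidth. Conversely, {1, 2, 5} is a clique of size 3, and the vertices of any clique must share a bag in every tree decomposition; so some bag has ≥ 3 vertices and tw(G) ≥ 2. The upper and lower bounds meet at 2, so that is the treewidth.

Treewidth 2.
Bags: B1 = {0, 2, 4}  B2 = {2, 3, 4}  B3 = {2, 4, 5}  B4 = {1, 2, 5}
Tree: B1–B2, B1–B3, B3–B4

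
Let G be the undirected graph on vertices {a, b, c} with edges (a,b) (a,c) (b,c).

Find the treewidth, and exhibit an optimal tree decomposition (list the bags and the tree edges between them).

A single bag containing all 3 vertices is trivially a valid decomposition of width 2. On the other hand G contains the 3-clique {a, b, c}. A clique must lie in a single bag of any decomposition, so no decomposition can have width below 2. Therefore the treewidth is 2.

Treewidth 2.
One such decomposition:
Bags: B1 = {a, b, c}
Tree: (single bag)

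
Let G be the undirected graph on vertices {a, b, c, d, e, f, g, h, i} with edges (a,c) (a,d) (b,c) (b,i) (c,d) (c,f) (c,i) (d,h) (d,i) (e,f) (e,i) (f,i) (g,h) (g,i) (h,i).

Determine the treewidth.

A width-2 tree decomposition is:
Bags: B1 = {c, d, i}  B2 = {c, f, i}  B3 = {e, f, i}  B4 = {b, c, i}  B5 = {d, h, i}  B6 = {g, h, i}  B7 = {a, c, d}
Tree: B1–B2, B2–B3, B1–B4, B1–B5, B5–B6, B1–B7
Each bag holds 3 vertices, so the decomposition has width 2, which upper-bounds the treewidth. Conversely, {a, c, d} is a clique of size 3, and the vertices of any clique must share a bag in every tree decomposition; so some bag has ≥ 3 vertices and tw(G) ≥ 2. Combining the bounds, tw(G) = 2.

2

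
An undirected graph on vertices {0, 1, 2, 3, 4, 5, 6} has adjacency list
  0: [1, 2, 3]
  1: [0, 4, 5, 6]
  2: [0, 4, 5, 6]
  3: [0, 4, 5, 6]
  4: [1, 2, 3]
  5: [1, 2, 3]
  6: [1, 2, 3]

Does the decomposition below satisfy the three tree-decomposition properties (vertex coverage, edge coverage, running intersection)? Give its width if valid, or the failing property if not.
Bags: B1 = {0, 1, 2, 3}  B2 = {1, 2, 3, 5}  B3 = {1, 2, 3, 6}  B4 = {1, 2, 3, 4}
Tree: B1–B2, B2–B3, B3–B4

Yes; width 3.

Every vertex of G appears in some bag (union = {0, 1, 2, 3, 4, 5, 6}); every edge is covered by a bag; and for each vertex v the set of bags containing v is connected in the bag tree. The decomposition is therefore valid. The largest bag has 4 vertices, so the width is 3.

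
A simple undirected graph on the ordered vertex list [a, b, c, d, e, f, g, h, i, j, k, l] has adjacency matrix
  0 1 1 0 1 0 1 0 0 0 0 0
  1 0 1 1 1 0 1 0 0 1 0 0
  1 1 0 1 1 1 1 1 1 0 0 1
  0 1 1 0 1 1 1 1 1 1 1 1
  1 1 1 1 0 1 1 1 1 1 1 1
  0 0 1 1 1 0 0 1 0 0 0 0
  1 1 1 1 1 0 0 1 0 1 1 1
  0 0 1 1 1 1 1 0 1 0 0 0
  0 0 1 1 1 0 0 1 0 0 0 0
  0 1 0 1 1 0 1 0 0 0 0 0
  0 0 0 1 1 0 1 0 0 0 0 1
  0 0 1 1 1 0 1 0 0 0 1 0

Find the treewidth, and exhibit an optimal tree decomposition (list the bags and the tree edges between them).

Every bag has size at most 5, so the width is 5 − 1 = 4 and tw(G) ≤ 4. For the lower bound, the 5 vertices {b, d, e, g, j} are pairwise adjacent, and any tree decomposition puts a clique entirely inside one bag — forcing width ≥ 4. Combining the bounds, tw(G) = 4.

Treewidth 4.
Bags: B1 = {b, c, d, e, g}  B2 = {c, d, e, g, l}  B3 = {c, d, e, g, h}  B4 = {a, b, c, e, g}  B5 = {c, d, e, f, h}  B6 = {b, d, e, g, j}  B7 = {d, e, g, k, l}  B8 = {c, d, e, h, i}
Tree: B1–B2, B2–B3, B1–B4, B3–B5, B1–B6, B2–B7, B5–B8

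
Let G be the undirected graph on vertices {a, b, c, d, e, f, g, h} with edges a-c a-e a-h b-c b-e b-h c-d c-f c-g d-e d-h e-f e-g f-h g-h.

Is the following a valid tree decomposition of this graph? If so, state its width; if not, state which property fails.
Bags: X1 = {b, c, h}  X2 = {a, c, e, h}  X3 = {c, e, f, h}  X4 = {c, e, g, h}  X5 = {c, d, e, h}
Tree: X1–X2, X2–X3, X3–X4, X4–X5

No — edge (e,b) lies in no bag.

A tree decomposition must satisfy three properties: every vertex lies in some bag; for every edge, both endpoints lie together in some bag; and for every vertex, the bags containing it form a connected subtree. Here edge (e,b) lies in no bag, so the decomposition is invalid.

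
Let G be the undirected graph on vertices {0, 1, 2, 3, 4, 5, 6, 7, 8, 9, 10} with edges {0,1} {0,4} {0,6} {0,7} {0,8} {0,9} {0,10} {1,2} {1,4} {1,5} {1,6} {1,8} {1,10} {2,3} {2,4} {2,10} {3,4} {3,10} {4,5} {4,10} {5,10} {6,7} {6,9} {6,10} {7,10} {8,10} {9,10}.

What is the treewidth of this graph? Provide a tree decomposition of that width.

Every bag has size at most 4, so the width is 4 − 1 = 3 and tw(G) ≤ 3. On the other hand G contains the 4-clique {0, 1, 8, 10}. A clique must lie in a single bag of any decomposition, so no decomposition can have width below 3. Hence tw(G) = 3 exactly.

Treewidth 3.
One such decomposition:
Bags: B1 = {0, 1, 4, 10}  B2 = {0, 1, 6, 10}  B3 = {1, 2, 4, 10}  B4 = {0, 6, 7, 10}  B5 = {2, 3, 4, 10}  B6 = {0, 1, 8, 10}  B7 = {1, 4, 5, 10}  B8 = {0, 6, 9, 10}
Tree: B1–B2, B1–B3, B2–B4, B3–B5, B1–B6, B3–B7, B4–B8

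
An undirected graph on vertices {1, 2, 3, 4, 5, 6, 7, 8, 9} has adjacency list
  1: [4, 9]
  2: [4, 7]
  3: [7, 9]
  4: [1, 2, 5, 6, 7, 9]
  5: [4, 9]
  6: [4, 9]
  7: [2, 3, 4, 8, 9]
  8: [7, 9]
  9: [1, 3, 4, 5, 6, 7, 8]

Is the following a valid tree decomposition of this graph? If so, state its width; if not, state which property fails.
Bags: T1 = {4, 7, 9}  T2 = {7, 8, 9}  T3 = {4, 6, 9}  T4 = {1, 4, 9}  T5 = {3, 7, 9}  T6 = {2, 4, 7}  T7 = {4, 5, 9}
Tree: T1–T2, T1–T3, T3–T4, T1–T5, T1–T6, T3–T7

Yes; width 2.

Checking the three conditions: (i) the bags cover all of {1, 2, 3, 4, 5, 6, 7, 8, 9}; (ii) for each edge, some bag contains both endpoints; (iii) the bags containing any fixed vertex form a subtree. All hold, so the decomposition is valid with width 3 − 1 = 2.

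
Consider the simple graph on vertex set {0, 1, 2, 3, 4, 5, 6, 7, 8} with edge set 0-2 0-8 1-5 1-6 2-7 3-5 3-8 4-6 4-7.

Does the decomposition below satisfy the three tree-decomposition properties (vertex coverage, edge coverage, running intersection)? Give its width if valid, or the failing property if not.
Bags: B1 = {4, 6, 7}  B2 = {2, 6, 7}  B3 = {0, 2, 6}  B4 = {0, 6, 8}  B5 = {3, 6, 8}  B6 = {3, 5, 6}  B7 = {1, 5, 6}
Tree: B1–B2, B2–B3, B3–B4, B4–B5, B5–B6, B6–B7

Yes; width 2.

Checking the three conditions: (i) the bags cover all of {0, 1, 2, 3, 4, 5, 6, 7, 8}; (ii) for each edge, some bag contains both endpoints; (iii) the bags containing any fixed vertex form a subtree. All hold, so the decomposition is valid with width 3 − 1 = 2.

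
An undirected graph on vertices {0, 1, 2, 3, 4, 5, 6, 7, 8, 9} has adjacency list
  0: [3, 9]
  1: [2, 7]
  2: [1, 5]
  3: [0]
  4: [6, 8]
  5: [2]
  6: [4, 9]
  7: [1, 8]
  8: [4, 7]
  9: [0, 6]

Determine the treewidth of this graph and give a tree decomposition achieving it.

Each bag holds 2 vertices, so the decomposition has width 1, which upper-bounds the treewidth. G has an edge, so its treewidth is at least 1. The upper and lower bounds meet at 1, so that is the treewidth.

Treewidth 1.
One optimal decomposition is:
Bags: B1 = {0, 3}  B2 = {0, 9}  B3 = {6, 9}  B4 = {4, 6}  B5 = {4, 8}  B6 = {7, 8}  B7 = {1, 7}  B8 = {1, 2}  B9 = {2, 5}
Tree: B1–B2, B2–B3, B3–B4, B4–B5, B5–B6, B6–B7, B7–B8, B8–B9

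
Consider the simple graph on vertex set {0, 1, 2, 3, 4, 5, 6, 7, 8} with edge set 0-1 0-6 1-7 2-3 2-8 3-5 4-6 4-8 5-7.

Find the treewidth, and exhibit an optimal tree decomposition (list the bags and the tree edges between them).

Every bag has size at most 3, so the width is 3 − 1 = 2 and tw(G) ≤ 2. The edges 1–7–5–3–2–8–4–6–0–1 form a cycle, so G is not a tree and its treewidth is at least 2. Therefore the treewidth is 2.

Treewidth 2.
One optimal decomposition is:
Bags: B1 = {1, 5, 7}  B2 = {1, 3, 5}  B3 = {1, 2, 3}  B4 = {1, 2, 8}  B5 = {1, 4, 8}  B6 = {1, 4, 6}  B7 = {0, 1, 6}
Tree: B1–B2, B2–B3, B3–B4, B4–B5, B5–B6, B6–B7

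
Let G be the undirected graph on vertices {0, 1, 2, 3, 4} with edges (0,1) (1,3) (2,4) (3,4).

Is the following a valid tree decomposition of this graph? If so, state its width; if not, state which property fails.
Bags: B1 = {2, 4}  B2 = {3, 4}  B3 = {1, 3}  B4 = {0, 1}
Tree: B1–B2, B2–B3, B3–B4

Yes; width 1.

Checking the three conditions: (i) the bags cover all of {0, 1, 2, 3, 4}; (ii) for each edge, some bag contains both endpoints; (iii) the bags containing any fixed vertex form a subtree. All hold, so the decomposition is valid with width 2 − 1 = 1.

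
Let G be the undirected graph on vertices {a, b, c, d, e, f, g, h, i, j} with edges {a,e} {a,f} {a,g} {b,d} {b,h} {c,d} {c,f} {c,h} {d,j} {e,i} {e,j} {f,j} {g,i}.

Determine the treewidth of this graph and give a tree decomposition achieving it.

Treewidth 2.
One such decomposition:
Bags: B1 = {b, c, h}  B2 = {b, c, d}  B3 = {c, d, f}  B4 = {d, f, j}  B5 = {a, f, j}  B6 = {a, e, j}  B7 = {a, e, g}  B8 = {e, g, i}
Tree: B1–B2, B2–B3, B3–B4, B4–B5, B5–B6, B6–B7, B7–B8

Every bag has size at most 3, so the width is 3 − 1 = 2 and tw(G) ≤ 2. For the lower bound, G contains the cycle h–b–d–c–h, so G is not a forest; only forests have treewidth ≤ 1, hence tw(G) ≥ 2. Hence tw(G) = 2 exactly.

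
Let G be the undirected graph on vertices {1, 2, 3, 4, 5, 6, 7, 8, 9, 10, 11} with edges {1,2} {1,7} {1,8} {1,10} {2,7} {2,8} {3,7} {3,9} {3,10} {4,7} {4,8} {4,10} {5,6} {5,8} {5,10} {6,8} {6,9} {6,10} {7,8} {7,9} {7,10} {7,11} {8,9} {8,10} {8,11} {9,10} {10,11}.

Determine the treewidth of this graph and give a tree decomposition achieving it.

Treewidth 3.
One optimal decomposition is:
Bags: B1 = {7, 8, 9, 10}  B2 = {1, 7, 8, 10}  B3 = {3, 7, 9, 10}  B4 = {4, 7, 8, 10}  B5 = {7, 8, 10, 11}  B6 = {6, 8, 9, 10}  B7 = {5, 6, 8, 10}  B8 = {1, 2, 7, 8}
Tree: B1–B2, B1–B3, B1–B4, B1–B5, B1–B6, B6–B7, B2–B8

The largest bag has 4 vertices, giving width 3; this decomposition certifies tw(G) ≤ 3. Conversely, {1, 2, 7, 8} is a clique of size 4, and the vertices of any clique must share a bag in every tree decomposition; so some bag has ≥ 4 vertices and tw(G) ≥ 3. Hence tw(G) = 3 exactly.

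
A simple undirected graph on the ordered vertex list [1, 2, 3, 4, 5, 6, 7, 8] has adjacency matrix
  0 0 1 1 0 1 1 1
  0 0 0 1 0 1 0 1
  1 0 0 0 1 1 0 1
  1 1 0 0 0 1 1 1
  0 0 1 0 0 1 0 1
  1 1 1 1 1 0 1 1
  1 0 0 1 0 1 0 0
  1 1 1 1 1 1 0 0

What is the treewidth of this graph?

3

A width-3 tree decomposition is:
Bags: B1 = {1, 4, 6, 8}  B2 = {2, 4, 6, 8}  B3 = {1, 3, 6, 8}  B4 = {3, 5, 6, 8}  B5 = {1, 4, 6, 7}
Tree: B1–B2, B1–B3, B3–B4, B1–B5
Every bag has size at most 4, so the width is 4 − 1 = 3 and tw(G) ≤ 3. Conversely, {1, 3, 6, 8} is a clique of size 4, and the vertices of any clique must share a bag in every tree decomposition; so some bag has ≥ 4 vertices and tw(G) ≥ 3. The upper and lower bounds meet at 3, so that is the treewidth.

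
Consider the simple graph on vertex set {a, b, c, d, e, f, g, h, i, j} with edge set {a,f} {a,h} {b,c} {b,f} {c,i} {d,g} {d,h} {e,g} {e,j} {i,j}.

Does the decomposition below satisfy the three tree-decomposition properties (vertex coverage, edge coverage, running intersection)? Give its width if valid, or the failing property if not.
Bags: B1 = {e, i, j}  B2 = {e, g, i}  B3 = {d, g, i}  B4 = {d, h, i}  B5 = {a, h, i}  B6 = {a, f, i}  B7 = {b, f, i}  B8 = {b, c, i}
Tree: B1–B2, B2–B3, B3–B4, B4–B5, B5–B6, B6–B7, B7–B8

Yes; width 2.

Every vertex of G appears in some bag (union = {a, b, c, d, e, f, g, h, i, j}); every edge is covered by a bag; and for each vertex v the set of bags containing v is connected in the bag tree. The decomposition is therefore valid. The largest bag has 3 vertices, so the width is 2.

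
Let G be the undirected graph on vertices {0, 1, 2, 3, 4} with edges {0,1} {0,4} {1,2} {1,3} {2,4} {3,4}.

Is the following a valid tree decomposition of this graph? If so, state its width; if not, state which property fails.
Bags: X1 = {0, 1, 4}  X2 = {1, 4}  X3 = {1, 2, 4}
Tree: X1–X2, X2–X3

A tree decomposition must satisfy three properties: every vertex lies in some bag; for every edge, both endpoints lie together in some bag; and for every vertex, the bags containing it form a connected subtree. Here vertex 3 appears in no bag, so the decomposition is invalid.

No — vertex 3 appears in no bag.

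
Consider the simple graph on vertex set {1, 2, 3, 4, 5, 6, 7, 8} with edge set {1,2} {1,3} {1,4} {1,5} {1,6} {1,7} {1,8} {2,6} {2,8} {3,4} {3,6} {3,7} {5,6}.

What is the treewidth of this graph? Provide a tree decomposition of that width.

Treewidth 2.
One optimal decomposition is:
Bags: B1 = {1, 2, 6}  B2 = {1, 2, 8}  B3 = {1, 3, 6}  B4 = {1, 5, 6}  B5 = {1, 3, 4}  B6 = {1, 3, 7}
Tree: B1–B2, B1–B3, B1–B4, B3–B5, B5–B6

The largest bag has 3 vertices, giving width 2; this decomposition certifies tw(G) ≤ 2. For the lower bound, the 3 vertices {1, 2, 8} are pairwise adjacent, and any tree decomposition puts a clique entirely inside one bag — forcing width ≥ 2. Combining the bounds, tw(G) = 2.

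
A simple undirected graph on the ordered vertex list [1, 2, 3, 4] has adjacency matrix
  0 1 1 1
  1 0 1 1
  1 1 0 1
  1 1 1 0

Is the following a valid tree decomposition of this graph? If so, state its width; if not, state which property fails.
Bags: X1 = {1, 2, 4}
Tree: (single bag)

No — vertex 3 appears in no bag.

A tree decomposition must satisfy three properties: every vertex lies in some bag; for every edge, both endpoints lie together in some bag; and for every vertex, the bags containing it form a connected subtree. Here vertex 3 appears in no bag, so the decomposition is invalid.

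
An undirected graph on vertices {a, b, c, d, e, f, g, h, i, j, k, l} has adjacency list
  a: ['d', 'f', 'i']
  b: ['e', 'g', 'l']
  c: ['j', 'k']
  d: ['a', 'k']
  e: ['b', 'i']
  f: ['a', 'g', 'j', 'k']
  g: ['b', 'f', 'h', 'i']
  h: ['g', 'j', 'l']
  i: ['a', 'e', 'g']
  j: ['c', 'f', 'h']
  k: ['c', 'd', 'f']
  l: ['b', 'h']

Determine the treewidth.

3

A width-3 tree decomposition is:
Bags: B1 = {b, e, h, l}  B2 = {b, e, g, h}  B3 = {e, g, h, i}  B4 = {g, h, i, j}  B5 = {f, g, i, j}  B6 = {a, f, i, j}  B7 = {a, c, f, j}  B8 = {a, c, f, k}  B9 = {a, c, d, k}
Tree: B1–B2, B2–B3, B3–B4, B4–B5, B5–B6, B6–B7, B7–B8, B8–B9
Each bag holds 4 vertices, so the decomposition has width 3, which upper-bounds the treewidth. For the lower bound: the 4 vertex sets {b,e,l}, {h}, {g}, {a,f,i,j} are disjoint, each induces a connected subgraph, and every pair is joined by at least one edge of G. Contracting each set to a single vertex therefore yields K_{4} as a minor, and since treewidth is minor-monotone, tw(G) ≥ tw(K_{4}) = 3. Therefore the treewidth is 3.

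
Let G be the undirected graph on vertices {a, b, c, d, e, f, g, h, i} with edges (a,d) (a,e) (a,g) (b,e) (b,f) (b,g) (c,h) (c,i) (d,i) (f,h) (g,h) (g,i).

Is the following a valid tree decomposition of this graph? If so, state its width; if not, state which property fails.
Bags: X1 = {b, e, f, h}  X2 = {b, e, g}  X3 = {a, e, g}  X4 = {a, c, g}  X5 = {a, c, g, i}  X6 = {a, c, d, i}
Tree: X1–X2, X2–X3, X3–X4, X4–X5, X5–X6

No — edge (h,g) lies in no bag.

A tree decomposition must satisfy three properties: every vertex lies in some bag; for every edge, both endpoints lie together in some bag; and for every vertex, the bags containing it form a connected subtree. Here edge (h,g) lies in no bag, so the decomposition is invalid.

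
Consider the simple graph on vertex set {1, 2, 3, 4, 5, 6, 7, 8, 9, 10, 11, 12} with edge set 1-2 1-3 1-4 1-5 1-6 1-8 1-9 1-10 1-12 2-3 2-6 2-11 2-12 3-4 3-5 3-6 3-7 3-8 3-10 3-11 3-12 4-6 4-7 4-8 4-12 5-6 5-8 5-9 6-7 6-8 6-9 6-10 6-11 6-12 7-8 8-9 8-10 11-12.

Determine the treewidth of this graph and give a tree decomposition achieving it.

Treewidth 4.
One optimal decomposition is:
Bags: B1 = {1, 3, 5, 6, 8}  B2 = {1, 3, 4, 6, 8}  B3 = {1, 3, 4, 6, 12}  B4 = {1, 2, 3, 6, 12}  B5 = {3, 4, 6, 7, 8}  B6 = {1, 3, 6, 8, 10}  B7 = {1, 5, 6, 8, 9}  B8 = {2, 3, 6, 11, 12}
Tree: B1–B2, B2–B3, B3–B4, B2–B5, B1–B6, B1–B7, B4–B8

The largest bag has 5 vertices, giving width 4; this decomposition certifies tw(G) ≤ 4. For the lower bound, the 5 vertices {1, 5, 6, 8, 9} are pairwise adjacent, and any tree decomposition puts a clique entirely inside one bag — forcing width ≥ 4. Combining the bounds, tw(G) = 4.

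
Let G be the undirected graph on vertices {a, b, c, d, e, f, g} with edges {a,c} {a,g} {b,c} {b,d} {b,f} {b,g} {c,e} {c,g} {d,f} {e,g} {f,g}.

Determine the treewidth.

2

A width-2 tree decomposition is:
Bags: B1 = {a, c, g}  B2 = {b, c, g}  B3 = {b, f, g}  B4 = {c, e, g}  B5 = {b, d, f}
Tree: B1–B2, B2–B3, B2–B4, B3–B5
Every bag has size at most 3, so the width is 3 − 1 = 2 and tw(G) ≤ 2. Conversely, {b, d, f} is a clique of size 3, and the vertices of any clique must share a bag in every tree decomposition; so some bag has ≥ 3 vertices and tw(G) ≥ 2. Combining the bounds, tw(G) = 2.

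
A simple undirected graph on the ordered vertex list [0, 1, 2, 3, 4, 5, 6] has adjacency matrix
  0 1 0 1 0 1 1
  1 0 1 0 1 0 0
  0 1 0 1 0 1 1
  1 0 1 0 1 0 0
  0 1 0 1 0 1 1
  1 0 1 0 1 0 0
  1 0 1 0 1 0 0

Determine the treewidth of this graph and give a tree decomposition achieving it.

Each bag holds 4 vertices, so the decomposition has width 3, which upper-bounds the treewidth. For the lower bound: the 4 vertex sets {0,6}, {3,4}, {2}, {5} are disjoint, each induces a connected subgraph, and every pair is joined by at least one edge of G. Contracting each set to a single vertex therefore yields K_{4} as a minor, and since treewidth is minor-monotone, tw(G) ≥ tw(K_{4}) = 3. The upper and lower bounds meet at 3, so that is the treewidth.

Treewidth 3.
Bags: B1 = {0, 2, 4, 6}  B2 = {0, 2, 3, 4}  B3 = {0, 2, 4, 5}  B4 = {0, 1, 2, 4}
Tree: B1–B2, B2–B3, B3–B4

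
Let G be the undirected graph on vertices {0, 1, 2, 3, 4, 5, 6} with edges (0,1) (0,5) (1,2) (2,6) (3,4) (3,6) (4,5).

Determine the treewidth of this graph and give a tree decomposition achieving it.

Treewidth 2.
One optimal decomposition is:
Bags: B1 = {3, 4, 5}  B2 = {3, 5, 6}  B3 = {2, 5, 6}  B4 = {1, 2, 5}  B5 = {0, 1, 5}
Tree: B1–B2, B2–B3, B3–B4, B4–B5

The largest bag has 3 vertices, giving width 2; this decomposition certifies tw(G) ≤ 2. The edges 5–4–3–6–2–1–0–5 form a cycle, so G is not a tree and its treewidth is at least 2. Therefore the treewidth is 2.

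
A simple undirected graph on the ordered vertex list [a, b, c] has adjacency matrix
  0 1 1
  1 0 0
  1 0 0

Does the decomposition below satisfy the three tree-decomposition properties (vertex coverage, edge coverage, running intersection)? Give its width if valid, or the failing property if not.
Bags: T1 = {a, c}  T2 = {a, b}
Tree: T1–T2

Yes; width 1.

Vertex coverage: the bags together contain {a, b, c}, the full vertex set. Edge coverage: each edge of G has both endpoints in at least one bag. Running intersection: for every vertex, the bags containing it form a connected subtree. All three properties hold, so this is a valid tree decomposition of width max|bag| − 1 = 1, and hence tw(G) ≤ 1.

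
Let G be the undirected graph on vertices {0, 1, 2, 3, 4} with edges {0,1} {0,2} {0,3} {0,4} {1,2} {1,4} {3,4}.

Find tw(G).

A width-2 tree decomposition is:
Bags: B1 = {0, 3, 4}  B2 = {0, 1, 4}  B3 = {0, 1, 2}
Tree: B1–B2, B2–B3
Each bag holds 3 vertices, so the decomposition has width 2, which upper-bounds the treewidth. Conversely, {0, 1, 2} is a clique of size 3, and the vertices of any clique must share a bag in every tree decomposition; so some bag has ≥ 3 vertices and tw(G) ≥ 2. The upper and lower bounds meet at 2, so that is the treewidth.

2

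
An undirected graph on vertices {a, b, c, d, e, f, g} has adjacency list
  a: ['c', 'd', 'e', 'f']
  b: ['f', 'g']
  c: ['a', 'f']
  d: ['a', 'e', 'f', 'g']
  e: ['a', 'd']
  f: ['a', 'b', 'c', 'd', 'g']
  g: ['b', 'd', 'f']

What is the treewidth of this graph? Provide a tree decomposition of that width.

Every bag has size at most 3, so the width is 3 − 1 = 2 and tw(G) ≤ 2. Conversely, {a, d, e} is a clique of size 3, and the vertices of any clique must share a bag in every tree decomposition; so some bag has ≥ 3 vertices and tw(G) ≥ 2. Therefore the treewidth is 2.

Treewidth 2.
Bags: B1 = {a, c, f}  B2 = {a, d, f}  B3 = {d, f, g}  B4 = {b, f, g}  B5 = {a, d, e}
Tree: B1–B2, B2–B3, B3–B4, B2–B5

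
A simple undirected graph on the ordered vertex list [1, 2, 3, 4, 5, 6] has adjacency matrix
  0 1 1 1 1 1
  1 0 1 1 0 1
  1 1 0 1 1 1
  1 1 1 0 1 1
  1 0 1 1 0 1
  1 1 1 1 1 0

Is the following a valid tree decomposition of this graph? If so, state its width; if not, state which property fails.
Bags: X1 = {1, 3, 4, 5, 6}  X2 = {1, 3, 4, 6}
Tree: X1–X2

A tree decomposition must satisfy three properties: every vertex lies in some bag; for every edge, both endpoints lie together in some bag; and for every vertex, the bags containing it form a connected subtree. Here vertex 2 appears in no bag, so the decomposition is invalid.

No — vertex 2 appears in no bag.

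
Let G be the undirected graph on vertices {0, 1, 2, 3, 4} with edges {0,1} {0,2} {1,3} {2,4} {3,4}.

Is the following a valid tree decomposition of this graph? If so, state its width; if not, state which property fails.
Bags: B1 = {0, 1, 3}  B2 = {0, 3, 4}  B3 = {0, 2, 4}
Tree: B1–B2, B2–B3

Checking the three conditions: (i) the bags cover all of {0, 1, 2, 3, 4}; (ii) for each edge, some bag contains both endpoints; (iii) the bags containing any fixed vertex form a subtree. All hold, so the decomposition is valid with width 3 − 1 = 2.

Yes; width 2.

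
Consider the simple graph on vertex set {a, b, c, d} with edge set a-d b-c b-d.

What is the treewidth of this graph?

A width-1 tree decomposition is:
Bags: B1 = {b, d}  B2 = {b, c}  B3 = {a, d}
Tree: B1–B2, B1–B3
Every bag has size at most 2, so the width is 2 − 1 = 1 and tw(G) ≤ 1. G has an edge, so its treewidth is at least 1. Hence tw(G) = 1 exactly.

1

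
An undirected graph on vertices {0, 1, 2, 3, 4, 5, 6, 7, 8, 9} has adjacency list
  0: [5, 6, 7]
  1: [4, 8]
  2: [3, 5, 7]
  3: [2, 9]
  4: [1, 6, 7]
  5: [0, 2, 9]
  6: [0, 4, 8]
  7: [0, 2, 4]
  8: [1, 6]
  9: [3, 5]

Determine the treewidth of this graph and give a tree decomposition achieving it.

Treewidth 2.
One optimal decomposition is:
Bags: B1 = {1, 6, 8}  B2 = {1, 4, 6}  B3 = {0, 4, 6}  B4 = {0, 4, 7}  B5 = {0, 5, 7}  B6 = {2, 5, 7}  B7 = {2, 5, 9}  B8 = {2, 3, 9}
Tree: B1–B2, B2–B3, B3–B4, B4–B5, B5–B6, B6–B7, B7–B8

The largest bag has 3 vertices, giving width 2; this decomposition certifies tw(G) ≤ 2. The edges 8–1–4–6–8 form a cycle, so G is not a tree and its treewidth is at least 2. Hence tw(G) = 2 exactly.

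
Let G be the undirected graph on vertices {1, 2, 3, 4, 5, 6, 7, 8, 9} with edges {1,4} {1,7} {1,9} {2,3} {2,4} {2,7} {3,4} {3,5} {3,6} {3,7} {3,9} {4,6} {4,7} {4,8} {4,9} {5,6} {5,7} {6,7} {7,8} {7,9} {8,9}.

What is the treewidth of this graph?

A width-3 tree decomposition is:
Bags: B1 = {3, 4, 7, 9}  B2 = {2, 3, 4, 7}  B3 = {1, 4, 7, 9}  B4 = {4, 7, 8, 9}  B5 = {3, 4, 6, 7}  B6 = {3, 5, 6, 7}
Tree: B1–B2, B1–B3, B1–B4, B1–B5, B5–B6
Every bag has size at most 4, so the width is 4 − 1 = 3 and tw(G) ≤ 3. Conversely, {4, 7, 8, 9} is a clique of size 4, and the vertices of any clique must share a bag in every tree decomposition; so some bag has ≥ 4 vertices and tw(G) ≥ 3. Combining the bounds, tw(G) = 3.

3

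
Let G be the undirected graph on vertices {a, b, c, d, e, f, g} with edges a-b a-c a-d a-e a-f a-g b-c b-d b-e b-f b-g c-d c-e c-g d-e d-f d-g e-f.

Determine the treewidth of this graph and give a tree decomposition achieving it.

Treewidth 4.
Bags: B1 = {a, b, d, e, f}  B2 = {a, b, c, d, e}  B3 = {a, b, c, d, g}
Tree: B1–B2, B2–B3

Each bag holds 5 vertices, so the decomposition has width 4, which upper-bounds the treewidth. For the lower bound, the 5 vertices {a, b, c, d, g} are pairwise adjacent, and any tree decomposition puts a clique entirely inside one bag — forcing width ≥ 4. Hence tw(G) = 4 exactly.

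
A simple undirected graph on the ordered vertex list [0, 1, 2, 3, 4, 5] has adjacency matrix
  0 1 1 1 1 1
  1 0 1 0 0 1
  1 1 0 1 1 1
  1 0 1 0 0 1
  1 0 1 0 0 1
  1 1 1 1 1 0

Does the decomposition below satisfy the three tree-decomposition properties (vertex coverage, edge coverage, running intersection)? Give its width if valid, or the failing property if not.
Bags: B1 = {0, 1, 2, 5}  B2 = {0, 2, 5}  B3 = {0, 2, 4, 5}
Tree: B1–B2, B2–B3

No — vertex 3 appears in no bag.

A tree decomposition must satisfy three properties: every vertex lies in some bag; for every edge, both endpoints lie together in some bag; and for every vertex, the bags containing it form a connected subtree. Here vertex 3 appears in no bag, so the decomposition is invalid.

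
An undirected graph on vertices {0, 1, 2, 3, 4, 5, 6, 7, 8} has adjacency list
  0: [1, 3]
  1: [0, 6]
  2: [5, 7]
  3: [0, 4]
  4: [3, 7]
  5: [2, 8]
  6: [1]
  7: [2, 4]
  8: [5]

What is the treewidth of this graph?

A width-1 tree decomposition is:
Bags: B1 = {1, 6}  B2 = {0, 1}  B3 = {0, 3}  B4 = {3, 4}  B5 = {4, 7}  B6 = {2, 7}  B7 = {2, 5}  B8 = {5, 8}
Tree: B1–B2, B2–B3, B3–B4, B4–B5, B5–B6, B6–B7, B7–B8
Each bag holds 2 vertices, so the decomposition has width 1, which upper-bounds the treewidth. Any graph with an edge has treewidth ≥ 1, and G has the edge 6–1. Combining the bounds, tw(G) = 1.

1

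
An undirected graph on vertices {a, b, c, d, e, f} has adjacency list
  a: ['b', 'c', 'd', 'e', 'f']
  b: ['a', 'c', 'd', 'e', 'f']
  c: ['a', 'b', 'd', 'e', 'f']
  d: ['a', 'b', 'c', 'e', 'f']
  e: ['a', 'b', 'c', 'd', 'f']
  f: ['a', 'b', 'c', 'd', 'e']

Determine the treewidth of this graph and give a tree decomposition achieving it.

Treewidth 5.
One such decomposition:
Bags: B1 = {a, b, c, d, e, f}
Tree: (single bag)

With just one bag of size 6, the width is 6 − 1 = 5, so tw(G) ≤ 5. On the other hand G contains the 6-clique {a, b, c, d, e, f}. A clique must lie in a single bag of any decomposition, so no decomposition can have width below 5. Combining the bounds, tw(G) = 5.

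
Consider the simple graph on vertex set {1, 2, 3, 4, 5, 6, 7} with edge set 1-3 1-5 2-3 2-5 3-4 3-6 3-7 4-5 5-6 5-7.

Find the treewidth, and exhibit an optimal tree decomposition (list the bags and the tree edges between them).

Each bag holds 3 vertices, so the decomposition has width 2, which upper-bounds the treewidth. Since 5–1–3–4–5 is a cycle in G, G is not acyclic. Forests are exactly the graphs of treewidth ≤ 1, so tw(G) ≥ 2. The upper and lower bounds meet at 2, so that is the treewidth.

Treewidth 2.
Bags: B1 = {1, 3, 5}  B2 = {3, 4, 5}  B3 = {3, 5, 6}  B4 = {2, 3, 5}  B5 = {3, 5, 7}
Tree: B1–B2, B2–B3, B3–B4, B4–B5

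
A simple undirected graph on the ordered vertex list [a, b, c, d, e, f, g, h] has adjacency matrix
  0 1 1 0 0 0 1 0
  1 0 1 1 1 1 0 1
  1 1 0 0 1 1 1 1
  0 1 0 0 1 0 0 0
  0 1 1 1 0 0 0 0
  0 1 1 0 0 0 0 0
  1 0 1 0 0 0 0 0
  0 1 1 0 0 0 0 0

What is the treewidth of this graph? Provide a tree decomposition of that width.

Every bag has size at most 3, so the width is 3 − 1 = 2 and tw(G) ≤ 2. On the other hand G contains the 3-clique {a, c, g}. A clique must lie in a single bag of any decomposition, so no decomposition can have width below 2. The upper and lower bounds meet at 2, so that is the treewidth.

Treewidth 2.
Bags: B1 = {b, c, e}  B2 = {a, b, c}  B3 = {b, c, f}  B4 = {b, d, e}  B5 = {a, c, g}  B6 = {b, c, h}
Tree: B1–B2, B1–B3, B1–B4, B2–B5, B1–B6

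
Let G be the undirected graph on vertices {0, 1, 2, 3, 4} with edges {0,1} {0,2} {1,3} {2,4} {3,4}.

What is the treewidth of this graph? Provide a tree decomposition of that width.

Each bag holds 3 vertices, so the decomposition has width 2, which upper-bounds the treewidth. Since 3–4–2–0–1–3 is a cycle in G, G is not acyclic. Forests are exactly the graphs of treewidth ≤ 1, so tw(G) ≥ 2. Therefore the treewidth is 2.

Treewidth 2.
One such decomposition:
Bags: B1 = {2, 3, 4}  B2 = {0, 2, 3}  B3 = {0, 1, 3}
Tree: B1–B2, B2–B3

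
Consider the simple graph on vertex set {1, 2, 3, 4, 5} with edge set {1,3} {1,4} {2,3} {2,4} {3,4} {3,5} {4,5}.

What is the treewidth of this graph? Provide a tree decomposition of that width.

Every bag has size at most 3, so the width is 3 − 1 = 2 and tw(G) ≤ 2. For the lower bound, the 3 vertices {1, 3, 4} are pairwise adjacent, and any tree decomposition puts a clique entirely inside one bag — forcing width ≥ 2. Combining the bounds, tw(G) = 2.

Treewidth 2.
One such decomposition:
Bags: B1 = {3, 4, 5}  B2 = {2, 3, 4}  B3 = {1, 3, 4}
Tree: B1–B2, B1–B3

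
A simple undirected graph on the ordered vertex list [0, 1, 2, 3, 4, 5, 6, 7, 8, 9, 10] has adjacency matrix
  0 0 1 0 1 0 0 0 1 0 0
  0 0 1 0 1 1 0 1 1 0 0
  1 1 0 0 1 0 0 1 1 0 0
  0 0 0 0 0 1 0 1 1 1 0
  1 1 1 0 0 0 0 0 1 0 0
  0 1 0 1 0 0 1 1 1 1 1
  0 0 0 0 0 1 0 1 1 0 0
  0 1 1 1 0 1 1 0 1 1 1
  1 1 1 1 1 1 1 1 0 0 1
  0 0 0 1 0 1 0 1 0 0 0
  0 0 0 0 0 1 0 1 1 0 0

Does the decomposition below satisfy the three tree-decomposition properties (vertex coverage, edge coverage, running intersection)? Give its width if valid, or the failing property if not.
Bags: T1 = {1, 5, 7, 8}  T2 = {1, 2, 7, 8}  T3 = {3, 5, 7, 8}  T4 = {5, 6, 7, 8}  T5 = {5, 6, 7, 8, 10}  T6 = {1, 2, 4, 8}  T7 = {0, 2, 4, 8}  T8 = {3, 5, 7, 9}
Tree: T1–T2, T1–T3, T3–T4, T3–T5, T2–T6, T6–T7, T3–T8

No — bags containing vertex 6 are not connected in the tree.

A tree decomposition must satisfy three properties: every vertex lies in some bag; for every edge, both endpoints lie together in some bag; and for every vertex, the bags containing it form a connected subtree. Here bags containing vertex 6 are not connected in the tree, so the decomposition is invalid.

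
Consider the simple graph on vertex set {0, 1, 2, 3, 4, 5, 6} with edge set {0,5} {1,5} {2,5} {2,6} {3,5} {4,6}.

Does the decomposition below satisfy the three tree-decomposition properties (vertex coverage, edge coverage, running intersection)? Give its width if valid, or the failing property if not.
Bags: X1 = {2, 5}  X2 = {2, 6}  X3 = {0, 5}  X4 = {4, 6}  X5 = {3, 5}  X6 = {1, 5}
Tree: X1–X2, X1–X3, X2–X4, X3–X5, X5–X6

Yes; width 1.

Every vertex of G appears in some bag (union = {0, 1, 2, 3, 4, 5, 6}); every edge is covered by a bag; and for each vertex v the set of bags containing v is connected in the bag tree. The decomposition is therefore valid. The largest bag has 2 vertices, so the width is 1.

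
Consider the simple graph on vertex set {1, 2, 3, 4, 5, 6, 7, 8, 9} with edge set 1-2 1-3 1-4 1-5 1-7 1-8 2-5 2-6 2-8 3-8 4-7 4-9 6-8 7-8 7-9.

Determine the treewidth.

A width-2 tree decomposition is:
Bags: B1 = {1, 2, 8}  B2 = {1, 3, 8}  B3 = {1, 7, 8}  B4 = {1, 4, 7}  B5 = {4, 7, 9}  B6 = {2, 6, 8}  B7 = {1, 2, 5}
Tree: B1–B2, B1–B3, B3–B4, B4–B5, B1–B6, B1–B7
Every bag has size at most 3, so the width is 3 − 1 = 2 and tw(G) ≤ 2. For the lower bound, the 3 vertices {1, 2, 8} are pairwise adjacent, and any tree decomposition puts a clique entirely inside one bag — forcing width ≥ 2. Combining the bounds, tw(G) = 2.

2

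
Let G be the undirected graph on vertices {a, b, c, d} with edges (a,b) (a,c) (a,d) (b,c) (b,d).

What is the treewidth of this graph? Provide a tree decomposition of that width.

Treewidth 2.
One optimal decomposition is:
Bags: B1 = {a, b, d}  B2 = {a, b, c}
Tree: B1–B2

Each bag holds 3 vertices, so the decomposition has width 2, which upper-bounds the treewidth. For the lower bound, the 3 vertices {a, b, d} are pairwise adjacent, and any tree decomposition puts a clique entirely inside one bag — forcing width ≥ 2. Hence tw(G) = 2 exactly.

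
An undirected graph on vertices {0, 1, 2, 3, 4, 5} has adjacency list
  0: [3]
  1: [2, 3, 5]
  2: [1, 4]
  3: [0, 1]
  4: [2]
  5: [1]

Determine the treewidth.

A width-1 tree decomposition is:
Bags: B1 = {1, 3}  B2 = {1, 5}  B3 = {0, 3}  B4 = {1, 2}  B5 = {2, 4}
Tree: B1–B2, B1–B3, B2–B4, B4–B5
The largest bag has 2 vertices, giving width 1; this decomposition certifies tw(G) ≤ 1. G has an edge, so its treewidth is at least 1. The upper and lower bounds meet at 1, so that is the treewidth.

1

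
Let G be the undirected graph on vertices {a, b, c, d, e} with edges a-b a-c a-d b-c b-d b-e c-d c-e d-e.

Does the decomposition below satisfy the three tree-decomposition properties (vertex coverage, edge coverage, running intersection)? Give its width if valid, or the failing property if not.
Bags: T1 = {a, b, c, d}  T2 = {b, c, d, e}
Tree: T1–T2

Yes; width 3.

Every vertex of G appears in some bag (union = {a, b, c, d, e}); every edge is covered by a bag; and for each vertex v the set of bags containing v is connected in the bag tree. The decomposition is therefore valid. The largest bag has 4 vertices, so the width is 3.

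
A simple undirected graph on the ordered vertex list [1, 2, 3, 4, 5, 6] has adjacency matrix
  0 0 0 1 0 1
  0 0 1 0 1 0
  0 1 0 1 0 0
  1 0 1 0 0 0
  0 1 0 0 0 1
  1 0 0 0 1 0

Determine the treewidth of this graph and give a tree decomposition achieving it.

Every bag has size at most 3, so the width is 3 − 1 = 2 and tw(G) ≤ 2. Since 4–1–6–5–2–3–4 is a cycle in G, G is not acyclic. Forests are exactly the graphs of treewidth ≤ 1, so tw(G) ≥ 2. Combining the bounds, tw(G) = 2.

Treewidth 2.
One such decomposition:
Bags: B1 = {1, 4, 6}  B2 = {4, 5, 6}  B3 = {2, 4, 5}  B4 = {2, 3, 4}
Tree: B1–B2, B2–B3, B3–B4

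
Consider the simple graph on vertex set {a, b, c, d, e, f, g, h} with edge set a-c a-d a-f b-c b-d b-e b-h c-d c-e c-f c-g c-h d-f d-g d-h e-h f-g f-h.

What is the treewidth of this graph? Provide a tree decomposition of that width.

Treewidth 3.
Bags: B1 = {c, d, f, h}  B2 = {b, c, d, h}  B3 = {b, c, e, h}  B4 = {a, c, d, f}  B5 = {c, d, f, g}
Tree: B1–B2, B2–B3, B1–B4, B1–B5

The largest bag has 4 vertices, giving width 3; this decomposition certifies tw(G) ≤ 3. On the other hand G contains the 4-clique {c, d, f, g}. A clique must lie in a single bag of any decomposition, so no decomposition can have width below 3. Therefore the treewidth is 3.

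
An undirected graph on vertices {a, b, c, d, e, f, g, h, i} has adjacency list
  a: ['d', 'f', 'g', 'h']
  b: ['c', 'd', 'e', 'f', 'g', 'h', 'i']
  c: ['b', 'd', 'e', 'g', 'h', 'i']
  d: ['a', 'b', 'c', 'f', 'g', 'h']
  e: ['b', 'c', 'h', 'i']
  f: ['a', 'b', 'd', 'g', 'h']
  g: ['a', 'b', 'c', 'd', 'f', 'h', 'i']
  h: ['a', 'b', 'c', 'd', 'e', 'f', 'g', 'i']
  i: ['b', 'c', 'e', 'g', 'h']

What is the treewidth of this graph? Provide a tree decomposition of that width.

The largest bag has 5 vertices, giving width 4; this decomposition certifies tw(G) ≤ 4. On the other hand G contains the 5-clique {b, c, d, g, h}. A clique must lie in a single bag of any decomposition, so no decomposition can have width below 4. Hence tw(G) = 4 exactly.

Treewidth 4.
Bags: B1 = {b, c, g, h, i}  B2 = {b, c, e, h, i}  B3 = {b, c, d, g, h}  B4 = {b, d, f, g, h}  B5 = {a, d, f, g, h}
Tree: B1–B2, B1–B3, B3–B4, B4–B5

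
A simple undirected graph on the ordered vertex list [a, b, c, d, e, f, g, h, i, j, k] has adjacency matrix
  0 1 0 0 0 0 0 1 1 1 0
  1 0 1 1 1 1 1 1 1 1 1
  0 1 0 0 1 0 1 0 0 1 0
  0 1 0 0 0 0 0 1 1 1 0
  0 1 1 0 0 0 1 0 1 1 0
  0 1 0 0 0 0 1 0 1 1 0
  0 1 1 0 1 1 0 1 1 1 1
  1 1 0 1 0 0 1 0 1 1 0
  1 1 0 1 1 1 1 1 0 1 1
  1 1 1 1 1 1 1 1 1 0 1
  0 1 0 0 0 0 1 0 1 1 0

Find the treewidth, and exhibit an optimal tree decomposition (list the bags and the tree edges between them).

The largest bag has 5 vertices, giving width 4; this decomposition certifies tw(G) ≤ 4. On the other hand G contains the 5-clique {b, c, e, g, j}. A clique must lie in a single bag of any decomposition, so no decomposition can have width below 4. Therefore the treewidth is 4.

Treewidth 4.
One such decomposition:
Bags: B1 = {b, g, h, i, j}  B2 = {b, f, g, i, j}  B3 = {b, e, g, i, j}  B4 = {b, c, e, g, j}  B5 = {a, b, h, i, j}  B6 = {b, d, h, i, j}  B7 = {b, g, i, j, k}
Tree: B1–B2, B1–B3, B3–B4, B1–B5, B5–B6, B2–B7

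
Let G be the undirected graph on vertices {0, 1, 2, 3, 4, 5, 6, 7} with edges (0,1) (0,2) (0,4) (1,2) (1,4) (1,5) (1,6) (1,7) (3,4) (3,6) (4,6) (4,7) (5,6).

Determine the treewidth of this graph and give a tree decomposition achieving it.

Each bag holds 3 vertices, so the decomposition has width 2, which upper-bounds the treewidth. For the lower bound, the 3 vertices {0, 1, 2} are pairwise adjacent, and any tree decomposition puts a clique entirely inside one bag — forcing width ≥ 2. The upper and lower bounds meet at 2, so that is the treewidth.

Treewidth 2.
One such decomposition:
Bags: B1 = {1, 4, 6}  B2 = {1, 4, 7}  B3 = {3, 4, 6}  B4 = {0, 1, 4}  B5 = {0, 1, 2}  B6 = {1, 5, 6}
Tree: B1–B2, B1–B3, B1–B4, B4–B5, B1–B6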